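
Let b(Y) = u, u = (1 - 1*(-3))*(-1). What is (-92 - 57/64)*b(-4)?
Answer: 5945/16 ≈ 371.56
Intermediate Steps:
u = -4 (u = (1 + 3)*(-1) = 4*(-1) = -4)
b(Y) = -4
(-92 - 57/64)*b(-4) = (-92 - 57/64)*(-4) = -5945/64*(-4) = 5945/16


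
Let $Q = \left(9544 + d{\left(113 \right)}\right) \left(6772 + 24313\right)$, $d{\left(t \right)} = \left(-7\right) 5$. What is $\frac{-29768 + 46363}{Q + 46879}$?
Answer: $\frac{16595}{295634144} \approx 5.6134 \cdot 10^{-5}$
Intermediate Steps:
$d{\left(t \right)} = -35$
$Q = 295587265$ ($Q = \left(9544 - 35\right) \left(6772 + 24313\right) = 9509 \cdot 31085 = 295587265$)
$\frac{-29768 + 46363}{Q + 46879} = \frac{-29768 + 46363}{295587265 + 46879} = \frac{16595}{295634144}$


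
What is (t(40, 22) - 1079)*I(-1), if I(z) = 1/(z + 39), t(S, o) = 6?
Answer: -1073/38 ≈ -28.237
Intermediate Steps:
I(z) = 1/(39 + z)
(t(40, 22) - 1079)*I(-1) = (6 - 1079)/(39 - 1) = -1073/38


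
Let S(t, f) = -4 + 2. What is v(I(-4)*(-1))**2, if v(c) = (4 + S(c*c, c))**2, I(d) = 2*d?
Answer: 16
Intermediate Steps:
S(t, f) = -2
v(c) = 4 (v(c) = (4 - 2)**2 = 2**2 = 4)
v(I(-4)*(-1))**2 = 4**2 = 16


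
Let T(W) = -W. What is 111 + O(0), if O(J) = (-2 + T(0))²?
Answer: 115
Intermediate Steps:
O(J) = 4 (O(J) = (-2 - 1*0)² = (-2 + 0)² = (-2)² = 4)
111 + O(0) = 111 + 4 = 115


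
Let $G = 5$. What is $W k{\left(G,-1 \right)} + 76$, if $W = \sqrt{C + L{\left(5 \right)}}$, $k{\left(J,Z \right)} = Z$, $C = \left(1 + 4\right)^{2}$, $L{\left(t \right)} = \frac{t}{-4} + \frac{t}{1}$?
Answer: $76 - \frac{\sqrt{115}}{2} \approx 70.638$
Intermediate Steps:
$L{\left(t \right)} = \frac{3 t}{4}$ ($L{\left(t \right)} = t \left(- \frac{1}{4}\right) + t 1 = - \frac{t}{4} + t = \frac{3 t}{4}$)
$C = 25$ ($C = 5^{2} = 25$)
$W = \frac{\sqrt{115}}{2}$ ($W = \sqrt{25 + \frac{3}{4} \cdot 5} = \sqrt{25 + \frac{15}{4}} = \sqrt{\frac{115}{4}} = \frac{\sqrt{115}}{2} \approx 5.3619$)
$W k{\left(G,-1 \right)} + 76 = \frac{\sqrt{115}}{2} \left(-1\right) + 76 = - \frac{\sqrt{115}}{2} + 76 = 76 - \frac{\sqrt{115}}{2}$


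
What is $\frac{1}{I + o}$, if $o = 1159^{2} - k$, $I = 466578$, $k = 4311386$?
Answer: $- \frac{1}{2501527} \approx -3.9976 \cdot 10^{-7}$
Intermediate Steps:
$o = -2968105$ ($o = 1159^{2} - 4311386 = 1343281 - 4311386 = -2968105$)
$\frac{1}{I + o} = \frac{1}{466578 - 2968105} = \frac{1}{-2501527} = - \frac{1}{2501527}$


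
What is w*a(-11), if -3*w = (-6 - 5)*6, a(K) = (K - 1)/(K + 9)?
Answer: 132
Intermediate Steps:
a(K) = (-1 + K)/(9 + K)
w = 22 (w = -(-6 - 5)*6/3 = -(-11)*6/3 = -⅓*(-66) = 22)
w*a(-11) = 22*((-1 - 11)/(9 - 11)) = 22*(-12/(-2)) = 22*(-½*(-12)) = 22*6 = 132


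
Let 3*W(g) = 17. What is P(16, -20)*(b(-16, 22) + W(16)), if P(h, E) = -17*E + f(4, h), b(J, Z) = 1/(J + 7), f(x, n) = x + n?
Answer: 2000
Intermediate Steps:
f(x, n) = n + x
W(g) = 17/3 (W(g) = (1/3)*17 = 17/3)
b(J, Z) = 1/(7 + J)
P(h, E) = 4 + h - 17*E (P(h, E) = -17*E + (h + 4) = -17*E + (4 + h) = 4 + h - 17*E)
P(16, -20)*(b(-16, 22) + W(16)) = (4 + 16 - 17*(-20))*(1/(7 - 16) + 17/3) = (4 + 16 + 340)*(1/(-9) + 17/3) = 360*(-1/9 + 17/3) = 360*(50/9) = 2000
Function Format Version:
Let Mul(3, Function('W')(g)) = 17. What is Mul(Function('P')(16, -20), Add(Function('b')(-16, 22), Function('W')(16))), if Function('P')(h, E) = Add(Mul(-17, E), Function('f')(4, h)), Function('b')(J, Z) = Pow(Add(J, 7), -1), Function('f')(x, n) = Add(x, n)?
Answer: 2000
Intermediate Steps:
Function('f')(x, n) = Add(n, x)
Function('W')(g) = Rational(17, 3) (Function('W')(g) = Mul(Rational(1, 3), 17) = Rational(17, 3))
Function('b')(J, Z) = Pow(Add(7, J), -1)
Function('P')(h, E) = Add(4, h, Mul(-17, E)) (Function('P')(h, E) = Add(Mul(-17, E), Add(h, 4)) = Add(Mul(-17, E), Add(4, h)) = Add(4, h, Mul(-17, E)))
Mul(Function('P')(16, -20), Add(Function('b')(-16, 22), Function('W')(16))) = Mul(Add(4, 16, Mul(-17, -20)), Add(Pow(Add(7, -16), -1), Rational(17, 3))) = Mul(Add(4, 16, 340), Add(Pow(-9, -1), Rational(17, 3))) = Mul(360, Add(Rational(-1, 9), Rational(17, 3))) = Mul(360, Rational(50, 9)) = 2000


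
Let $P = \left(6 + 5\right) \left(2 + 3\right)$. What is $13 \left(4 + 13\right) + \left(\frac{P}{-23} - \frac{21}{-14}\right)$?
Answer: $\frac{10125}{46} \approx 220.11$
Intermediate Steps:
$P = 55$ ($P = 11 \cdot 5 = 55$)
$13 \left(4 + 13\right) + \left(\frac{P}{-23} - \frac{21}{-14}\right) = 13 \left(4 + 13\right) + \left(\frac{55}{-23} - \frac{21}{-14}\right) = 13 \cdot 17 + \left(55 \left(- \frac{1}{23}\right) - - \frac{3}{2}\right) = 221 + \left(- \frac{55}{23} + \frac{3}{2}\right) = 221 - \frac{41}{46} = \frac{10125}{46}$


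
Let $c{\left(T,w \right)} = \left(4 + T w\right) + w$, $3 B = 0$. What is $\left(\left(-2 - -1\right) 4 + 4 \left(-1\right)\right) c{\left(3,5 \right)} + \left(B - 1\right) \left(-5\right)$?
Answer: $-187$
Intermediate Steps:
$B = 0$ ($B = \frac{1}{3} \cdot 0 = 0$)
$c{\left(T,w \right)} = 4 + w + T w$
$\left(\left(-2 - -1\right) 4 + 4 \left(-1\right)\right) c{\left(3,5 \right)} + \left(B - 1\right) \left(-5\right) = \left(\left(-2 - -1\right) 4 + 4 \left(-1\right)\right) \left(4 + 5 + 3 \cdot 5\right) + \left(0 - 1\right) \left(-5\right) = \left(\left(-2 + 1\right) 4 - 4\right) \left(4 + 5 + 15\right) - -5 = \left(\left(-1\right) 4 - 4\right) 24 + 5 = \left(-4 - 4\right) 24 + 5 = \left(-8\right) 24 + 5 = -192 + 5 = -187$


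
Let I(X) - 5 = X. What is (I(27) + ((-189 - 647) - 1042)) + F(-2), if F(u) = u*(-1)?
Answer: -1844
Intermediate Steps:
I(X) = 5 + X
F(u) = -u
(I(27) + ((-189 - 647) - 1042)) + F(-2) = ((5 + 27) + ((-189 - 647) - 1042)) - 1*(-2) = (32 + (-836 - 1042)) + 2 = (32 - 1878) + 2 = -1846 + 2 = -1844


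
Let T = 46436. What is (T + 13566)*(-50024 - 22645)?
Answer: -4360285338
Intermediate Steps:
(T + 13566)*(-50024 - 22645) = (46436 + 13566)*(-50024 - 22645) = 60002*(-72669) = -4360285338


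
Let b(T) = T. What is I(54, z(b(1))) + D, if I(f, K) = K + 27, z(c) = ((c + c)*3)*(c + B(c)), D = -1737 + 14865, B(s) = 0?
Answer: 13161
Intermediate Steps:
D = 13128
z(c) = 6*c**2 (z(c) = ((c + c)*3)*(c + 0) = ((2*c)*3)*c = (6*c)*c = 6*c**2)
I(f, K) = 27 + K
I(54, z(b(1))) + D = (27 + 6*1**2) + 13128 = (27 + 6*1) + 13128 = (27 + 6) + 13128 = 33 + 13128 = 13161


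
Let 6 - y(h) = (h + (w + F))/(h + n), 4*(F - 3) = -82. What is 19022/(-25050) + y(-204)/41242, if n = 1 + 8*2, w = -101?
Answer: -146682468113/193191962700 ≈ -0.75926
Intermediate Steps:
F = -35/2 (F = 3 + (1/4)*(-82) = 3 - 41/2 = -35/2 ≈ -17.500)
n = 17 (n = 1 + 16 = 17)
y(h) = 6 - (-237/2 + h)/(17 + h) (y(h) = 6 - (h + (-101 - 35/2))/(h + 17) = 6 - (h - 237/2)/(17 + h) = 6 - (-237/2 + h)/(17 + h))
19022/(-25050) + y(-204)/41242 = 19022/(-25050) + ((441 + 10*(-204))/(2*(17 - 204)))/41242 = 19022*(-1/25050) + ((1/2)*(441 - 2040)/(-187))*(1/41242) = -9511/12525 + ((1/2)*(-1/187)*(-1599))*(1/41242) = -9511/12525 + (1599/374)*(1/41242) = -9511/12525 + 1599/15424508 = -146682468113/193191962700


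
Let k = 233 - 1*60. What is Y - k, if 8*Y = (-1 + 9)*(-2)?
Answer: -175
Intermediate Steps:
k = 173 (k = 233 - 60 = 173)
Y = -2 (Y = ((-1 + 9)*(-2))/8 = (8*(-2))/8 = (1/8)*(-16) = -2)
Y - k = -2 - 1*173 = -2 - 173 = -175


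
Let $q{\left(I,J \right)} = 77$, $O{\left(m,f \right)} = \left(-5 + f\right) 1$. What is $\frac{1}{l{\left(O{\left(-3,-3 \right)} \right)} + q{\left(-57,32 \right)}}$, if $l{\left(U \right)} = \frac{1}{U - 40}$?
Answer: $\frac{48}{3695} \approx 0.012991$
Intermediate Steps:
$O{\left(m,f \right)} = -5 + f$
$l{\left(U \right)} = \frac{1}{-40 + U}$
$\frac{1}{l{\left(O{\left(-3,-3 \right)} \right)} + q{\left(-57,32 \right)}} = \frac{1}{\frac{1}{-40 - 8} + 77} = \frac{1}{\frac{1}{-48} + 77} = \frac{1}{- \frac{1}{48} + 77} = \frac{1}{\frac{3695}{48}} = \frac{48}{3695}$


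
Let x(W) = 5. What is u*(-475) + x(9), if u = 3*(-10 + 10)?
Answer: 5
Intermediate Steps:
u = 0 (u = 3*0 = 0)
u*(-475) + x(9) = 0*(-475) + 5 = 0 + 5 = 5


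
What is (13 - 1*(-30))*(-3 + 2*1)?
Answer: -43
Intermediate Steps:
(13 - 1*(-30))*(-3 + 2*1) = (13 + 30)*(-3 + 2) = 43*(-1) = -43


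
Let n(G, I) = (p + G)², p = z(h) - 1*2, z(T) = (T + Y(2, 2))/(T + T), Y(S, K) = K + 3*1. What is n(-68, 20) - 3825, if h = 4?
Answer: 58801/64 ≈ 918.77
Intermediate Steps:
Y(S, K) = 3 + K (Y(S, K) = K + 3 = 3 + K)
z(T) = (5 + T)/(2*T) (z(T) = (T + (3 + 2))/(T + T) = (T + 5)/((2*T)) = (5 + T)*(1/(2*T)) = (5 + T)/(2*T))
p = -7/8 (p = (½)*(5 + 4)/4 - 1*2 = (½)*(¼)*9 - 2 = 9/8 - 2 = -7/8 ≈ -0.87500)
n(G, I) = (-7/8 + G)²
n(-68, 20) - 3825 = (-7 + 8*(-68))²/64 - 3825 = (-7 - 544)²/64 - 3825 = (1/64)*(-551)² - 3825 = (1/64)*303601 - 3825 = 303601/64 - 3825 = 58801/64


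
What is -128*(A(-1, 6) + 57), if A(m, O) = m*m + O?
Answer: -8192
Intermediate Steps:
A(m, O) = O + m² (A(m, O) = m² + O = O + m²)
-128*(A(-1, 6) + 57) = -128*((6 + (-1)²) + 57) = -128*((6 + 1) + 57) = -128*(7 + 57) = -128*64 = -8192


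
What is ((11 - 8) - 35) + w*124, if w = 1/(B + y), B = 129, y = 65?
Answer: -3042/97 ≈ -31.361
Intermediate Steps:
w = 1/194 (w = 1/(129 + 65) = 1/194 ≈ 0.0051546)
((11 - 8) - 35) + w*124 = ((11 - 8) - 35) + (1/194)*124 = (3 - 35) + 62/97 = -32 + 62/97 = -3042/97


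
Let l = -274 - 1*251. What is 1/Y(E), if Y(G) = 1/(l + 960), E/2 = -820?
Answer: 435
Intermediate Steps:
E = -1640 (E = 2*(-820) = -1640)
l = -525 (l = -274 - 251 = -525)
Y(G) = 1/435 (Y(G) = 1/(-525 + 960) = 1/435)
1/Y(E) = 1/(1/435) = 435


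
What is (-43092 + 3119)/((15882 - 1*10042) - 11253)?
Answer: 39973/5413 ≈ 7.3846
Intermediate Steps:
(-43092 + 3119)/((15882 - 1*10042) - 11253) = -39973/((15882 - 10042) - 11253) = -39973/(5840 - 11253) = -39973/(-5413) = -39973*(-1/5413) = 39973/5413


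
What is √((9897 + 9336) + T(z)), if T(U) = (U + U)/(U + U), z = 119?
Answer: √19234 ≈ 138.69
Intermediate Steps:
T(U) = 1 (T(U) = (2*U)/((2*U)) = (2*U)*(1/(2*U)) = 1)
√((9897 + 9336) + T(z)) = √((9897 + 9336) + 1) = √(19233 + 1) = √19234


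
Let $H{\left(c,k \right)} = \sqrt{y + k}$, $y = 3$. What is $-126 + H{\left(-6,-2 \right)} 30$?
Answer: $-96$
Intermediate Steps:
$H{\left(c,k \right)} = \sqrt{3 + k}$
$-126 + H{\left(-6,-2 \right)} 30 = -126 + \sqrt{3 - 2} \cdot 30 = -126 + \sqrt{1} \cdot 30 = -126 + 1 \cdot 30 = -126 + 30 = -96$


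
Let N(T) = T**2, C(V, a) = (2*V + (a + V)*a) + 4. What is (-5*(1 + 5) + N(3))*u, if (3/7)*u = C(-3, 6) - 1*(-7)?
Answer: -1127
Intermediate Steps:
C(V, a) = 4 + 2*V + a*(V + a) (C(V, a) = (2*V + (V + a)*a) + 4 = (2*V + a*(V + a)) + 4 = 4 + 2*V + a*(V + a))
u = 161/3 (u = 7*((4 + 6**2 + 2*(-3) - 3*6) - 1*(-7))/3 = 7*((4 + 36 - 6 - 18) + 7)/3 = 7*(16 + 7)/3 = (7/3)*23 = 161/3 ≈ 53.667)
(-5*(1 + 5) + N(3))*u = (-5*(1 + 5) + 3**2)*(161/3) = (-5*6 + 9)*(161/3) = (-30 + 9)*(161/3) = -21*161/3 = -1127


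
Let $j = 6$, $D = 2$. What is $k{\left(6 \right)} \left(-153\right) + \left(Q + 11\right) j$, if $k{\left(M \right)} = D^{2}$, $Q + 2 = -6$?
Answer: $-594$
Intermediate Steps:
$Q = -8$ ($Q = -2 - 6 = -8$)
$k{\left(M \right)} = 4$ ($k{\left(M \right)} = 2^{2} = 4$)
$k{\left(6 \right)} \left(-153\right) + \left(Q + 11\right) j = 4 \left(-153\right) + \left(-8 + 11\right) 6 = -612 + 3 \cdot 6 = -612 + 18 = -594$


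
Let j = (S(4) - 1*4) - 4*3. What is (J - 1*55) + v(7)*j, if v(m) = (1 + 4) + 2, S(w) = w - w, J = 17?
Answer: -150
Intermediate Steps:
S(w) = 0
v(m) = 7 (v(m) = 5 + 2 = 7)
j = -16 (j = (0 - 1*4) - 4*3 = (0 - 4) - 12 = -4 - 12 = -16)
(J - 1*55) + v(7)*j = (17 - 1*55) + 7*(-16) = (17 - 55) - 112 = -38 - 112 = -150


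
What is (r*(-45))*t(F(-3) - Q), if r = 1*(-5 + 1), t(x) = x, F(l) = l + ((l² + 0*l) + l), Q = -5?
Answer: 1440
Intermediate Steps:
F(l) = l² + 2*l (F(l) = l + ((l² + 0) + l) = l + (l² + l) = l + (l + l²) = l² + 2*l)
r = -4 (r = 1*(-4) = -4)
(r*(-45))*t(F(-3) - Q) = (-4*(-45))*(-3*(2 - 3) - 1*(-5)) = 180*(-3*(-1) + 5) = 180*(3 + 5) = 180*8 = 1440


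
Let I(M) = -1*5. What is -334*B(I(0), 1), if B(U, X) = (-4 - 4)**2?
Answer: -21376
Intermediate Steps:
I(M) = -5
B(U, X) = 64 (B(U, X) = (-8)**2 = 64)
-334*B(I(0), 1) = -334*64 = -21376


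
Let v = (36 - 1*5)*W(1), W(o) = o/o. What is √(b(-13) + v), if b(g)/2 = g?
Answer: √5 ≈ 2.2361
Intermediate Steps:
W(o) = 1
v = 31 (v = (36 - 1*5)*1 = (36 - 5)*1 = 31*1 = 31)
b(g) = 2*g
√(b(-13) + v) = √(2*(-13) + 31) = √(-26 + 31) = √5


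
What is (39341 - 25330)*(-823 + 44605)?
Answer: 613429602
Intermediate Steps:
(39341 - 25330)*(-823 + 44605) = 14011*43782 = 613429602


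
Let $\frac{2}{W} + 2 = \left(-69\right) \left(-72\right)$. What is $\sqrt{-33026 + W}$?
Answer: $\frac{i \sqrt{203614832031}}{2483} \approx 181.73 i$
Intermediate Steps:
$W = \frac{1}{2483}$ ($W = \frac{2}{-2 - -4968} = \frac{2}{-2 + 4968} = \frac{2}{4966} = 2 \cdot \frac{1}{4966} = \frac{1}{2483} \approx 0.00040274$)
$\sqrt{-33026 + W} = \sqrt{-33026 + \frac{1}{2483}} = \sqrt{- \frac{82003557}{2483}} = \frac{i \sqrt{203614832031}}{2483}$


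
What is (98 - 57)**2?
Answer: 1681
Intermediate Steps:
(98 - 57)**2 = 41**2 = 1681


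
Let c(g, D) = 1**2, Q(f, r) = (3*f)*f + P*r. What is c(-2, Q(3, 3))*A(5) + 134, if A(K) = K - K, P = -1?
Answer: 134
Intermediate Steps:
Q(f, r) = -r + 3*f**2 (Q(f, r) = (3*f)*f - r = 3*f**2 - r = -r + 3*f**2)
c(g, D) = 1
A(K) = 0
c(-2, Q(3, 3))*A(5) + 134 = 1*0 + 134 = 0 + 134 = 134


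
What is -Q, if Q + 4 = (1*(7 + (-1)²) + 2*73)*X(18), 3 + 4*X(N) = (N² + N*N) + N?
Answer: -51043/2 ≈ -25522.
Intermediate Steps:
X(N) = -¾ + N²/2 + N/4 (X(N) = -¾ + ((N² + N*N) + N)/4 = -¾ + ((N² + N²) + N)/4 = -¾ + (2*N² + N)/4 = -¾ + (N + 2*N²)/4 = -¾ + (N²/2 + N/4) = -¾ + N²/2 + N/4)
Q = 51043/2 (Q = -4 + (1*(7 + (-1)²) + 2*73)*(-¾ + (½)*18² + (¼)*18) = -4 + (1*(7 + 1) + 146)*(-¾ + (½)*324 + 9/2) = -4 + (1*8 + 146)*(-¾ + 162 + 9/2) = -4 + (8 + 146)*(663/4) = -4 + 154*(663/4) = -4 + 51051/2 = 51043/2 ≈ 25522.)
-Q = -1*51043/2 = -51043/2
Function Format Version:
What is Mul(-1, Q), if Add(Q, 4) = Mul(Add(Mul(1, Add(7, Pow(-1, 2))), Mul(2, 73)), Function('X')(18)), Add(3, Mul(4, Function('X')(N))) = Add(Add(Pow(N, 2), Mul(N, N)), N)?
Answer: Rational(-51043, 2) ≈ -25522.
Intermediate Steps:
Function('X')(N) = Add(Rational(-3, 4), Mul(Rational(1, 2), Pow(N, 2)), Mul(Rational(1, 4), N)) (Function('X')(N) = Add(Rational(-3, 4), Mul(Rational(1, 4), Add(Add(Pow(N, 2), Mul(N, N)), N))) = Add(Rational(-3, 4), Mul(Rational(1, 4), Add(Add(Pow(N, 2), Pow(N, 2)), N))) = Add(Rational(-3, 4), Mul(Rational(1, 4), Add(Mul(2, Pow(N, 2)), N))) = Add(Rational(-3, 4), Mul(Rational(1, 4), Add(N, Mul(2, Pow(N, 2))))) = Add(Rational(-3, 4), Add(Mul(Rational(1, 2), Pow(N, 2)), Mul(Rational(1, 4), N))) = Add(Rational(-3, 4), Mul(Rational(1, 2), Pow(N, 2)), Mul(Rational(1, 4), N)))
Q = Rational(51043, 2) (Q = Add(-4, Mul(Add(Mul(1, Add(7, Pow(-1, 2))), Mul(2, 73)), Add(Rational(-3, 4), Mul(Rational(1, 2), Pow(18, 2)), Mul(Rational(1, 4), 18)))) = Add(-4, Mul(Add(Mul(1, Add(7, 1)), 146), Add(Rational(-3, 4), Mul(Rational(1, 2), 324), Rational(9, 2)))) = Add(-4, Mul(Add(Mul(1, 8), 146), Add(Rational(-3, 4), 162, Rational(9, 2)))) = Add(-4, Mul(Add(8, 146), Rational(663, 4))) = Add(-4, Mul(154, Rational(663, 4))) = Add(-4, Rational(51051, 2)) = Rational(51043, 2) ≈ 25522.)
Mul(-1, Q) = Mul(-1, Rational(51043, 2)) = Rational(-51043, 2)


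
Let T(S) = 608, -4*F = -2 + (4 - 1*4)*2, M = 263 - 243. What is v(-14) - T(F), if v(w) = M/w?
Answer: -4266/7 ≈ -609.43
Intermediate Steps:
M = 20
F = 1/2 (F = -(-2 + (4 - 1*4)*2)/4 = -(-2 + (4 - 4)*2)/4 = -(-2 + 0*2)/4 = -(-2 + 0)/4 = -1/4*(-2) = 1/2 ≈ 0.50000)
v(w) = 20/w
v(-14) - T(F) = 20/(-14) - 1*608 = 20*(-1/14) - 608 = -10/7 - 608 = -4266/7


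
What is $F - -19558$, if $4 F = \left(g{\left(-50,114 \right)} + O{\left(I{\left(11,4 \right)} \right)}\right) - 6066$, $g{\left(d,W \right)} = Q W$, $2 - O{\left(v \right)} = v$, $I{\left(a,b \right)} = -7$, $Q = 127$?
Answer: $\frac{86653}{4} \approx 21663.0$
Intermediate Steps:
$O{\left(v \right)} = 2 - v$
$g{\left(d,W \right)} = 127 W$
$F = \frac{8421}{4}$ ($F = \frac{\left(127 \cdot 114 + \left(2 - -7\right)\right) - 6066}{4} = \frac{\left(14478 + \left(2 + 7\right)\right) - 6066}{4} = \frac{\left(14478 + 9\right) - 6066}{4} = \frac{14487 - 6066}{4} = \frac{1}{4} \cdot 8421 = \frac{8421}{4} \approx 2105.3$)
$F - -19558 = \frac{8421}{4} - -19558 = \frac{8421}{4} + 19558 = \frac{86653}{4}$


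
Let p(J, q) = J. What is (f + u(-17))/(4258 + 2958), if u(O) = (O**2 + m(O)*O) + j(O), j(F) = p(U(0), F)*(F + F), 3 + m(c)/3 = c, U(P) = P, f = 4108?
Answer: 5417/7216 ≈ 0.75069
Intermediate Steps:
m(c) = -9 + 3*c
j(F) = 0 (j(F) = 0*(F + F) = 0*(2*F) = 0)
u(O) = O**2 + O*(-9 + 3*O) (u(O) = (O**2 + (-9 + 3*O)*O) + 0 = (O**2 + O*(-9 + 3*O)) + 0 = O**2 + O*(-9 + 3*O))
(f + u(-17))/(4258 + 2958) = (4108 - 17*(-9 + 4*(-17)))/(4258 + 2958) = (4108 - 17*(-9 - 68))/7216 = (4108 - 17*(-77))*(1/7216) = (4108 + 1309)*(1/7216) = 5417*(1/7216) = 5417/7216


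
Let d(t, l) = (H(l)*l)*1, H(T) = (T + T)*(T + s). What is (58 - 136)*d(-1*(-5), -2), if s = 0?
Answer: 1248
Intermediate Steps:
H(T) = 2*T² (H(T) = (T + T)*(T + 0) = (2*T)*T = 2*T²)
d(t, l) = 2*l³ (d(t, l) = ((2*l²)*l)*1 = (2*l³)*1 = 2*l³)
(58 - 136)*d(-1*(-5), -2) = (58 - 136)*(2*(-2)³) = -156*(-8) = -78*(-16) = 1248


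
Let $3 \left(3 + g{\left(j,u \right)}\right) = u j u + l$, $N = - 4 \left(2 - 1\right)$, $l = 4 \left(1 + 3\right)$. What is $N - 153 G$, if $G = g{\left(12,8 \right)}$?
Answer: $-39529$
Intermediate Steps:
$l = 16$ ($l = 4 \cdot 4 = 16$)
$N = -4$ ($N = \left(-4\right) 1 = -4$)
$g{\left(j,u \right)} = \frac{7}{3} + \frac{j u^{2}}{3}$ ($g{\left(j,u \right)} = -3 + \frac{u j u + 16}{3} = -3 + \frac{j u u + 16}{3} = -3 + \frac{j u^{2} + 16}{3} = -3 + \frac{16 + j u^{2}}{3} = -3 + \left(\frac{16}{3} + \frac{j u^{2}}{3}\right) = \frac{7}{3} + \frac{j u^{2}}{3}$)
$G = \frac{775}{3}$ ($G = \frac{7}{3} + \frac{1}{3} \cdot 12 \cdot 8^{2} = \frac{7}{3} + \frac{1}{3} \cdot 12 \cdot 64 = \frac{7}{3} + 256 = \frac{775}{3} \approx 258.33$)
$N - 153 G = -4 - 39525 = -39529$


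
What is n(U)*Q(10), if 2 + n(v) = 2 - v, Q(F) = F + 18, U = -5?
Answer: 140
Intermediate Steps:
Q(F) = 18 + F
n(v) = -v (n(v) = -2 + (2 - v) = -v)
n(U)*Q(10) = (-1*(-5))*(18 + 10) = 5*28 = 140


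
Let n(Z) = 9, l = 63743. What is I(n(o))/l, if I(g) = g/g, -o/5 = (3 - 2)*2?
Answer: 1/63743 ≈ 1.5688e-5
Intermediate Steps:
o = -10 (o = -5*(3 - 2)*2 = -5*2 = -10)
I(g) = 1
I(n(o))/l = 1/63743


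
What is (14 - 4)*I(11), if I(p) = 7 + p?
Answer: 180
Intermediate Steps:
(14 - 4)*I(11) = (14 - 4)*(7 + 11) = 10*18 = 180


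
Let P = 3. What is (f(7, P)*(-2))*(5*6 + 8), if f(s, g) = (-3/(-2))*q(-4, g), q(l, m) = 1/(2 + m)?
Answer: -114/5 ≈ -22.800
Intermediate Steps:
f(s, g) = 3/(2*(2 + g)) (f(s, g) = (-3/(-2))/(2 + g) = (-3*(-½))/(2 + g) = 3/(2*(2 + g)))
(f(7, P)*(-2))*(5*6 + 8) = ((3/(2*(2 + 3)))*(-2))*(5*6 + 8) = (((3/2)/5)*(-2))*(30 + 8) = (((3/2)*(⅕))*(-2))*38 = ((3/10)*(-2))*38 = -⅗*38 = -114/5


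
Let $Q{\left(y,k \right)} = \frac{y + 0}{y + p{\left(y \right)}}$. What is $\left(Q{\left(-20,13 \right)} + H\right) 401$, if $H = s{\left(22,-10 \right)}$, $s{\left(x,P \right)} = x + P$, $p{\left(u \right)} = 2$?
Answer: $\frac{47318}{9} \approx 5257.6$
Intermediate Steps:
$s{\left(x,P \right)} = P + x$
$H = 12$ ($H = -10 + 22 = 12$)
$Q{\left(y,k \right)} = \frac{y}{2 + y}$ ($Q{\left(y,k \right)} = \frac{y + 0}{y + 2} = \frac{y}{2 + y}$)
$\left(Q{\left(-20,13 \right)} + H\right) 401 = \left(- \frac{20}{2 - 20} + 12\right) 401 = \left(- \frac{20}{-18} + 12\right) 401 = \left(\left(-20\right) \left(- \frac{1}{18}\right) + 12\right) 401 = \left(\frac{10}{9} + 12\right) 401 = \frac{118}{9} \cdot 401 = \frac{47318}{9}$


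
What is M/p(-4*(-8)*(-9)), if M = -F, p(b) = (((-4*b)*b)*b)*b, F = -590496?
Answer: -6151/286654464 ≈ -2.1458e-5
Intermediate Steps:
p(b) = -4*b⁴ (p(b) = ((-4*b²)*b)*b = (-4*b³)*b = -4*b⁴)
M = 590496 (M = -1*(-590496) = 590496)
M/p(-4*(-8)*(-9)) = 590496/((-4*(-4*(-8)*(-9))⁴)) = 590496/((-4*(32*(-9))⁴)) = 590496/((-4*(-288)⁴)) = 590496/((-4*6879707136)) = 590496/(-27518828544) = 590496*(-1/27518828544) = -6151/286654464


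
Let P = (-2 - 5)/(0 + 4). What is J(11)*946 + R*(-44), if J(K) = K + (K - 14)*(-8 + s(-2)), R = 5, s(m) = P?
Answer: 75713/2 ≈ 37857.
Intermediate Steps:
P = -7/4 ≈ -1.7500
s(m) = -7/4
J(K) = 273/2 - 35*K/4 (J(K) = K + (K - 14)*(-8 - 7/4) = K + (-14 + K)*(-39/4) = K + (273/2 - 39*K/4) = 273/2 - 35*K/4)
J(11)*946 + R*(-44) = (273/2 - 35/4*11)*946 + 5*(-44) = (273/2 - 385/4)*946 - 220 = (161/4)*946 - 220 = 76153/2 - 220 = 75713/2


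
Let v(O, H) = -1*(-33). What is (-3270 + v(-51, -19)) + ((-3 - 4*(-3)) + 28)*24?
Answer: -2349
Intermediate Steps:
v(O, H) = 33
(-3270 + v(-51, -19)) + ((-3 - 4*(-3)) + 28)*24 = (-3270 + 33) + ((-3 - 4*(-3)) + 28)*24 = -3237 + ((-3 + 12) + 28)*24 = -3237 + (9 + 28)*24 = -3237 + 37*24 = -3237 + 888 = -2349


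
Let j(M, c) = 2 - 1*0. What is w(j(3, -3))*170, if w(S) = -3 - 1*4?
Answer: -1190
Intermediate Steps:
j(M, c) = 2 (j(M, c) = 2 + 0 = 2)
w(S) = -7 (w(S) = -3 - 4 = -7)
w(j(3, -3))*170 = -7*170 = -1190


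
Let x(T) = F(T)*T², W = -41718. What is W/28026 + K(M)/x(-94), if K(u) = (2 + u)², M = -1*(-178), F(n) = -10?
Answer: -19142687/10318239 ≈ -1.8552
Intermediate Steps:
M = 178
x(T) = -10*T²
W/28026 + K(M)/x(-94) = -41718/28026 + (2 + 178)²/((-10*(-94)²)) = -41718*1/28026 + 180²/((-10*8836)) = -6953/4671 + 32400/(-88360) = -6953/4671 + 32400*(-1/88360) = -6953/4671 - 810/2209 = -19142687/10318239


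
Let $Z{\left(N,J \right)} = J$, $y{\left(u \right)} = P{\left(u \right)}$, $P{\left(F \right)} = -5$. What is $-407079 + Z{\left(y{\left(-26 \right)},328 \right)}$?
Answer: $-406751$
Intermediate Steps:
$y{\left(u \right)} = -5$
$-407079 + Z{\left(y{\left(-26 \right)},328 \right)} = -407079 + 328 = -406751$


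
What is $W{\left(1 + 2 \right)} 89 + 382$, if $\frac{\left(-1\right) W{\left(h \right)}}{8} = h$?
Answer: $-1754$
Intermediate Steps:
$W{\left(h \right)} = - 8 h$
$W{\left(1 + 2 \right)} 89 + 382 = - 8 \left(1 + 2\right) 89 + 382 = \left(-8\right) 3 \cdot 89 + 382 = \left(-24\right) 89 + 382 = -2136 + 382 = -1754$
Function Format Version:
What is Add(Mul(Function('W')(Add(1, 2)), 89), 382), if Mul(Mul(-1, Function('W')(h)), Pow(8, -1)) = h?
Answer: -1754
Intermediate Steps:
Function('W')(h) = Mul(-8, h)
Add(Mul(Function('W')(Add(1, 2)), 89), 382) = Add(Mul(Mul(-8, Add(1, 2)), 89), 382) = Add(Mul(Mul(-8, 3), 89), 382) = Add(Mul(-24, 89), 382) = Add(-2136, 382) = -1754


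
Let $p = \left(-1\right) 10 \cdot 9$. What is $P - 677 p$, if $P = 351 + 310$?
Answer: $61591$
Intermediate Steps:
$P = 661$
$p = -90$ ($p = \left(-10\right) 9 = -90$)
$P - 677 p = 661 - -60930 = 661 + 60930 = 61591$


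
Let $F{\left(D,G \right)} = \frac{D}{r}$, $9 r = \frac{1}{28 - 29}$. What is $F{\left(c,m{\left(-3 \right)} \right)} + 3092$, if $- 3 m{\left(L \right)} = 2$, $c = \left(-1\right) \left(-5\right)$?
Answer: $3047$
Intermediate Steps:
$c = 5$
$r = - \frac{1}{9}$ ($r = \frac{1}{9 \left(28 - 29\right)} = \frac{1}{9 \left(-1\right)} = \frac{1}{9} \left(-1\right) = - \frac{1}{9} \approx -0.11111$)
$m{\left(L \right)} = - \frac{2}{3}$ ($m{\left(L \right)} = \left(- \frac{1}{3}\right) 2 = - \frac{2}{3}$)
$F{\left(D,G \right)} = - 9 D$ ($F{\left(D,G \right)} = \frac{D}{- \frac{1}{9}} = D \left(-9\right) = - 9 D$)
$F{\left(c,m{\left(-3 \right)} \right)} + 3092 = \left(-9\right) 5 + 3092 = -45 + 3092 = 3047$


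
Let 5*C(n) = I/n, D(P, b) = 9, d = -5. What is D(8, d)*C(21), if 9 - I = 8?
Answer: 3/35 ≈ 0.085714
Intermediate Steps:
I = 1 (I = 9 - 1*8 = 9 - 8 = 1)
C(n) = 1/(5*n) (C(n) = (1/n)/5 = 1/(5*n))
D(8, d)*C(21) = 9*((1/5)/21) = 9*((1/5)*(1/21)) = 9*(1/105) = 3/35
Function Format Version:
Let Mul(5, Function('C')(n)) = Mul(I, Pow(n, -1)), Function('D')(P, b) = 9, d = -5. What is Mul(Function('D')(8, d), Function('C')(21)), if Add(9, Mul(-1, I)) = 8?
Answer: Rational(3, 35) ≈ 0.085714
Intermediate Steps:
I = 1 (I = Add(9, Mul(-1, 8)) = Add(9, -8) = 1)
Function('C')(n) = Mul(Rational(1, 5), Pow(n, -1)) (Function('C')(n) = Mul(Rational(1, 5), Mul(1, Pow(n, -1))) = Mul(Rational(1, 5), Pow(n, -1)))
Mul(Function('D')(8, d), Function('C')(21)) = Mul(9, Mul(Rational(1, 5), Pow(21, -1))) = Mul(9, Mul(Rational(1, 5), Rational(1, 21))) = Mul(9, Rational(1, 105)) = Rational(3, 35)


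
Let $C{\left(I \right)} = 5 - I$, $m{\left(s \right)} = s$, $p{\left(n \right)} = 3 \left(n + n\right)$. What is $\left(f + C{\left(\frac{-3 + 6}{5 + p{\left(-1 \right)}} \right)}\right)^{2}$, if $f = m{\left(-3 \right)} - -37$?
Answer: $1764$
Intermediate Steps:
$p{\left(n \right)} = 6 n$ ($p{\left(n \right)} = 3 \cdot 2 n = 6 n$)
$f = 34$ ($f = -3 - -37 = -3 + 37 = 34$)
$\left(f + C{\left(\frac{-3 + 6}{5 + p{\left(-1 \right)}} \right)}\right)^{2} = \left(34 + \left(5 - \frac{-3 + 6}{5 + 6 \left(-1\right)}\right)\right)^{2} = \left(34 + \left(5 - \frac{3}{5 - 6}\right)\right)^{2} = \left(34 + \left(5 - \frac{3}{-1}\right)\right)^{2} = \left(34 + \left(5 - 3 \left(-1\right)\right)\right)^{2} = \left(34 + \left(5 - -3\right)\right)^{2} = \left(34 + \left(5 + 3\right)\right)^{2} = \left(34 + 8\right)^{2} = 42^{2} = 1764$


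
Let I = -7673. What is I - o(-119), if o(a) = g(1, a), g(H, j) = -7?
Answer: -7666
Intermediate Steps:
o(a) = -7
I - o(-119) = -7673 - 1*(-7) = -7673 + 7 = -7666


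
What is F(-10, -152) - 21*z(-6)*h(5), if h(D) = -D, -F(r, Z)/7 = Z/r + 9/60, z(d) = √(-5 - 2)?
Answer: -2149/20 + 105*I*√7 ≈ -107.45 + 277.8*I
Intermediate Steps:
z(d) = I*√7 (z(d) = √(-7) = I*√7)
F(r, Z) = -21/20 - 7*Z/r (F(r, Z) = -7*(Z/r + 9/60) = -7*(Z/r + 9*(1/60)) = -7*(Z/r + 3/20) = -7*(3/20 + Z/r) = -21/20 - 7*Z/r)
F(-10, -152) - 21*z(-6)*h(5) = (-21/20 - 7*(-152)/(-10)) - 21*(I*√7)*(-1*5) = (-21/20 - 7*(-152)*(-⅒)) - 21*I*√7*(-5) = (-21/20 - 532/5) - (-105)*I*√7 = -2149/20 + 105*I*√7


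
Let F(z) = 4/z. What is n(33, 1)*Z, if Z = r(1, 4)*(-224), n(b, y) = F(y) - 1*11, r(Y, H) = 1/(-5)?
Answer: -1568/5 ≈ -313.60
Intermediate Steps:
r(Y, H) = -⅕
n(b, y) = -11 + 4/y (n(b, y) = 4/y - 1*11 = 4/y - 11 = -11 + 4/y)
Z = 224/5 (Z = -⅕*(-224) = 224/5 ≈ 44.800)
n(33, 1)*Z = (-11 + 4/1)*(224/5) = (-11 + 4*1)*(224/5) = (-11 + 4)*(224/5) = -7*224/5 = -1568/5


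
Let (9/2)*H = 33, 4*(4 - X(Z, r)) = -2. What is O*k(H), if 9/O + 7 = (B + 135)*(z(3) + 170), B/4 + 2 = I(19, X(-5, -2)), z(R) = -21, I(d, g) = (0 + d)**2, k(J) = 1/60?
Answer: 1/1560480 ≈ 6.4083e-7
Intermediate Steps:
X(Z, r) = 9/2 (X(Z, r) = 4 - 1/4*(-2) = 4 + 1/2 = 9/2)
H = 22/3 (H = (2/9)*33 = 22/3 ≈ 7.3333)
k(J) = 1/60
I(d, g) = d**2
B = 1436 (B = -8 + 4*19**2 = -8 + 4*361 = -8 + 1444 = 1436)
O = 1/26008 (O = 9/(-7 + (1436 + 135)*(-21 + 170)) = 9/(-7 + 1571*149) = 9/(-7 + 234079) = 9/234072 = 9*(1/234072) = 1/26008 ≈ 3.8450e-5)
O*k(H) = (1/26008)*(1/60) = 1/1560480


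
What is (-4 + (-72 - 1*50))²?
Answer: 15876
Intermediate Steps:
(-4 + (-72 - 1*50))² = (-4 + (-72 - 50))² = (-4 - 122)² = (-126)² = 15876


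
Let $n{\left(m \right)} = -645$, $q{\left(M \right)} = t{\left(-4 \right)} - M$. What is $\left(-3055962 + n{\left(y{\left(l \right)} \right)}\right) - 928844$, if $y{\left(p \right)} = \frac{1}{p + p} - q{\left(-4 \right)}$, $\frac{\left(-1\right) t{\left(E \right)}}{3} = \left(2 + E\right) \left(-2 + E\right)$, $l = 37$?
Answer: $-3985451$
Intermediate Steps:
$t{\left(E \right)} = - 3 \left(-2 + E\right) \left(2 + E\right)$ ($t{\left(E \right)} = - 3 \left(2 + E\right) \left(-2 + E\right) = - 3 \left(-2 + E\right) \left(2 + E\right)$)
$q{\left(M \right)} = -36 - M$ ($q{\left(M \right)} = \left(12 - 3 \left(-4\right)^{2}\right) - M = \left(12 - 48\right) - M = -36 - M$)
$y{\left(p \right)} = 32 + \frac{1}{2 p}$ ($y{\left(p \right)} = \frac{1}{p + p} - \left(-36 - -4\right) = \frac{1}{2 p} - \left(-36 + 4\right) = \frac{1}{2 p} - -32 = \frac{1}{2 p} + 32 = 32 + \frac{1}{2 p}$)
$\left(-3055962 + n{\left(y{\left(l \right)} \right)}\right) - 928844 = \left(-3055962 - 645\right) - 928844 = -3056607 - 928844 = -3985451$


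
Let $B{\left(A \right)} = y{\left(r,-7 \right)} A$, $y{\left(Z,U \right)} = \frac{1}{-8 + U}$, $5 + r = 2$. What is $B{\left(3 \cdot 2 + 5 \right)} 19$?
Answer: $- \frac{209}{15} \approx -13.933$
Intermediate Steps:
$r = -3$ ($r = -5 + 2 = -3$)
$B{\left(A \right)} = - \frac{A}{15}$ ($B{\left(A \right)} = \frac{A}{-8 - 7} = \frac{A}{-15} = - \frac{A}{15}$)
$B{\left(3 \cdot 2 + 5 \right)} 19 = - \frac{3 \cdot 2 + 5}{15} \cdot 19 = - \frac{6 + 5}{15} \cdot 19 = \left(- \frac{1}{15}\right) 11 \cdot 19 = \left(- \frac{11}{15}\right) 19 = - \frac{209}{15}$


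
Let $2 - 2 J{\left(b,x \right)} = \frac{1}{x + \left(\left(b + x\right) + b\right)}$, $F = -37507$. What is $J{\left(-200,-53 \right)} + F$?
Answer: $- \frac{37956071}{1012} \approx -37506.0$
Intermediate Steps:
$J{\left(b,x \right)} = 1 - \frac{1}{2 \left(2 b + 2 x\right)}$ ($J{\left(b,x \right)} = 1 - \frac{1}{2 \left(x + \left(\left(b + x\right) + b\right)\right)} = 1 - \frac{1}{2 \left(x + \left(x + 2 b\right)\right)} = 1 - \frac{1}{2 \left(2 b + 2 x\right)}$)
$J{\left(-200,-53 \right)} + F = \frac{- \frac{1}{4} - 200 - 53}{-200 - 53} - 37507 = \frac{1}{-253} \left(- \frac{1013}{4}\right) - 37507 = \left(- \frac{1}{253}\right) \left(- \frac{1013}{4}\right) - 37507 = \frac{1013}{1012} - 37507 = - \frac{37956071}{1012}$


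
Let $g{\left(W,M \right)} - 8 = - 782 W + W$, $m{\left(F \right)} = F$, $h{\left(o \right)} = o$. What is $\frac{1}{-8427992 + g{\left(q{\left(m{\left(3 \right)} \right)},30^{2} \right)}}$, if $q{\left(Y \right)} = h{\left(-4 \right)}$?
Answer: $- \frac{1}{8424860} \approx -1.187 \cdot 10^{-7}$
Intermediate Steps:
$q{\left(Y \right)} = -4$
$g{\left(W,M \right)} = 8 - 781 W$ ($g{\left(W,M \right)} = 8 + \left(- 782 W + W\right) = 8 - 781 W$)
$\frac{1}{-8427992 + g{\left(q{\left(m{\left(3 \right)} \right)},30^{2} \right)}} = \frac{1}{-8427992 + \left(8 - -3124\right)} = \frac{1}{-8427992 + \left(8 + 3124\right)} = \frac{1}{-8427992 + 3132} = \frac{1}{-8424860} = - \frac{1}{8424860}$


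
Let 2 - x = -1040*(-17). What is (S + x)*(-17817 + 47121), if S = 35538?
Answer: 523369440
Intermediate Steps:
x = -17678 (x = 2 - (-1040)*(-17) = 2 - 1*17680 = 2 - 17680 = -17678)
(S + x)*(-17817 + 47121) = (35538 - 17678)*(-17817 + 47121) = 17860*29304 = 523369440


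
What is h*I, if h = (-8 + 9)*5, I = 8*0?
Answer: 0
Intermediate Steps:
I = 0
h = 5 (h = 1*5 = 5)
h*I = 5*0 = 0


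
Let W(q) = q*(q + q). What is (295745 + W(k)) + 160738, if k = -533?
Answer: 1024661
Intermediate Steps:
W(q) = 2*q² (W(q) = q*(2*q) = 2*q²)
(295745 + W(k)) + 160738 = (295745 + 2*(-533)²) + 160738 = (295745 + 2*284089) + 160738 = (295745 + 568178) + 160738 = 863923 + 160738 = 1024661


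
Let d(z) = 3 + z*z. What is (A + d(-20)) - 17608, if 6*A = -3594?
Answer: -17804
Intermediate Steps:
A = -599 (A = (⅙)*(-3594) = -599)
d(z) = 3 + z²
(A + d(-20)) - 17608 = (-599 + (3 + (-20)²)) - 17608 = (-599 + (3 + 400)) - 17608 = (-599 + 403) - 17608 = -196 - 17608 = -17804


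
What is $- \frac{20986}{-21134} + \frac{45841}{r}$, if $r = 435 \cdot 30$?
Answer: $\frac{621335497}{137899350} \approx 4.5057$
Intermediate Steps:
$r = 13050$
$- \frac{20986}{-21134} + \frac{45841}{r} = - \frac{20986}{-21134} + \frac{45841}{13050} = \left(-20986\right) \left(- \frac{1}{21134}\right) + 45841 \cdot \frac{1}{13050} = \frac{10493}{10567} + \frac{45841}{13050} = \frac{621335497}{137899350}$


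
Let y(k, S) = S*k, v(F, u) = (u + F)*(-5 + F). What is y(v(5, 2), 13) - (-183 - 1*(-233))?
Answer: -50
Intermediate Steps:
v(F, u) = (-5 + F)*(F + u) (v(F, u) = (F + u)*(-5 + F) = (-5 + F)*(F + u))
y(v(5, 2), 13) - (-183 - 1*(-233)) = 13*(5² - 5*5 - 5*2 + 5*2) - (-183 - 1*(-233)) = 13*(25 - 25 - 10 + 10) - (-183 + 233) = 13*0 - 1*50 = 0 - 50 = -50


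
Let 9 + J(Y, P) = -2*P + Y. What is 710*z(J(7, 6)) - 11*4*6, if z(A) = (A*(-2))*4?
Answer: 79256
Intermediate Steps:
J(Y, P) = -9 + Y - 2*P (J(Y, P) = -9 + (-2*P + Y) = -9 + (Y - 2*P) = -9 + Y - 2*P)
z(A) = -8*A (z(A) = -2*A*4 = -8*A)
710*z(J(7, 6)) - 11*4*6 = 710*(-8*(-9 + 7 - 2*6)) - 11*4*6 = 710*(-8*(-9 + 7 - 12)) - 44*6 = 710*(-8*(-14)) - 264 = 710*112 - 264 = 79520 - 264 = 79256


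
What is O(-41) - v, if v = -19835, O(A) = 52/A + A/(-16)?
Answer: 13012609/656 ≈ 19836.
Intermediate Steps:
O(A) = 52/A - A/16 (O(A) = 52/A + A*(-1/16) = 52/A - A/16)
O(-41) - v = (52/(-41) - 1/16*(-41)) - 1*(-19835) = (52*(-1/41) + 41/16) + 19835 = (-52/41 + 41/16) + 19835 = 849/656 + 19835 = 13012609/656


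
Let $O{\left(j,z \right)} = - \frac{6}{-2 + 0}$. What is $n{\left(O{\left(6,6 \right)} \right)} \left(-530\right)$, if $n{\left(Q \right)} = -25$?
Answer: $13250$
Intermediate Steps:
$O{\left(j,z \right)} = 3$ ($O{\left(j,z \right)} = - \frac{6}{-2} = \left(-6\right) \left(- \frac{1}{2}\right) = 3$)
$n{\left(O{\left(6,6 \right)} \right)} \left(-530\right) = \left(-25\right) \left(-530\right) = 13250$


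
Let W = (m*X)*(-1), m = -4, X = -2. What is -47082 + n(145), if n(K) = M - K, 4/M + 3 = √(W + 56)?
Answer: -613947/13 + 16*√3/39 ≈ -47226.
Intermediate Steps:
W = -8 (W = -4*(-2)*(-1) = 8*(-1) = -8)
M = 4/(-3 + 4*√3) (M = 4/(-3 + √(-8 + 56)) = 4/(-3 + √48) = 4/(-3 + 4*√3) ≈ 1.0183)
n(K) = 4/13 - K + 16*√3/39 (n(K) = (4/13 + 16*√3/39) - K = 4/13 - K + 16*√3/39)
-47082 + n(145) = -47082 + (4/13 - 1*145 + 16*√3/39) = -47082 + (4/13 - 145 + 16*√3/39) = -47082 + (-1881/13 + 16*√3/39) = -613947/13 + 16*√3/39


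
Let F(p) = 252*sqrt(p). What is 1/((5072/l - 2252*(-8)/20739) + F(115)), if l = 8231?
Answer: -2704335305277621/13300244805905623347659 + 1835783136176136903*sqrt(115)/53200979223622493390636 ≈ 0.00036984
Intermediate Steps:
1/((5072/l - 2252*(-8)/20739) + F(115)) = 1/((5072/8231 - 2252*(-8)/20739) + 252*sqrt(115)) = 1/((5072*(1/8231) + 18016*(1/20739)) + 252*sqrt(115)) = 1/((5072/8231 + 18016/20739) + 252*sqrt(115)) = 1/(253477904/170702709 + 252*sqrt(115))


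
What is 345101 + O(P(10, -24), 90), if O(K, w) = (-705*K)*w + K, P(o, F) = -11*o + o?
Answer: 6690001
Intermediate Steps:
P(o, F) = -10*o
O(K, w) = K - 705*K*w (O(K, w) = -705*K*w + K = K - 705*K*w)
345101 + O(P(10, -24), 90) = 345101 + (-10*10)*(1 - 705*90) = 345101 - 100*(1 - 63450) = 345101 - 100*(-63449) = 345101 + 6344900 = 6690001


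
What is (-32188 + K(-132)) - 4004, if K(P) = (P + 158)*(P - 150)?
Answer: -43524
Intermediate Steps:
K(P) = (-150 + P)*(158 + P) (K(P) = (158 + P)*(-150 + P) = (-150 + P)*(158 + P))
(-32188 + K(-132)) - 4004 = (-32188 + (-23700 + (-132)² + 8*(-132))) - 4004 = (-32188 + (-23700 + 17424 - 1056)) - 4004 = (-32188 - 7332) - 4004 = -39520 - 4004 = -43524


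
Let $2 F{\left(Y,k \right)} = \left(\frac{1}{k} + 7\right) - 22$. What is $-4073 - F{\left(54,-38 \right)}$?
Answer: $- \frac{308977}{76} \approx -4065.5$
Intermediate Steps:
$F{\left(Y,k \right)} = - \frac{15}{2} + \frac{1}{2 k}$ ($F{\left(Y,k \right)} = \frac{\left(\frac{1}{k} + 7\right) - 22}{2} = \frac{\left(7 + \frac{1}{k}\right) - 22}{2} = \frac{-15 + \frac{1}{k}}{2} = - \frac{15}{2} + \frac{1}{2 k}$)
$-4073 - F{\left(54,-38 \right)} = -4073 - \frac{1 - -570}{2 \left(-38\right)} = -4073 - \frac{1}{2} \left(- \frac{1}{38}\right) \left(1 + 570\right) = -4073 - \frac{1}{2} \left(- \frac{1}{38}\right) 571 = -4073 - - \frac{571}{76} = -4073 + \frac{571}{76} = - \frac{308977}{76}$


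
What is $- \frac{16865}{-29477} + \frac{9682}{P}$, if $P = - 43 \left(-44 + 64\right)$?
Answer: $- \frac{135446207}{12675110} \approx -10.686$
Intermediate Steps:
$P = -860$ ($P = \left(-43\right) 20 = -860$)
$- \frac{16865}{-29477} + \frac{9682}{P} = - \frac{16865}{-29477} + \frac{9682}{-860} = \left(-16865\right) \left(- \frac{1}{29477}\right) + 9682 \left(- \frac{1}{860}\right) = \frac{16865}{29477} - \frac{4841}{430} = - \frac{135446207}{12675110}$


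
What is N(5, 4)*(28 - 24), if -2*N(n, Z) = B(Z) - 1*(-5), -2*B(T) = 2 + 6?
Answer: -2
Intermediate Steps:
B(T) = -4 (B(T) = -(2 + 6)/2 = -1/2*8 = -4)
N(n, Z) = -1/2 (N(n, Z) = -(-4 - 1*(-5))/2 = -(-4 + 5)/2 = -1/2*1 = -1/2)
N(5, 4)*(28 - 24) = -(28 - 24)/2 = -1/2*4 = -2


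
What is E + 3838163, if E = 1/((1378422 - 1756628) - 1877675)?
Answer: 8658438986602/2255881 ≈ 3.8382e+6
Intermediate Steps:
E = -1/2255881 (E = 1/(-378206 - 1877675) = 1/(-2255881) = -1/2255881 ≈ -4.4329e-7)
E + 3838163 = -1/2255881 + 3838163 = 8658438986602/2255881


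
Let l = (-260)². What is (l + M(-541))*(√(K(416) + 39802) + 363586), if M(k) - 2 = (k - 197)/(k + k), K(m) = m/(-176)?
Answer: 13297449320886/541 + 219438306*√133771/5951 ≈ 2.4593e+10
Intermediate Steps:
K(m) = -m/176 (K(m) = m*(-1/176) = -m/176)
l = 67600
M(k) = 2 + (-197 + k)/(2*k) (M(k) = 2 + (k - 197)/(k + k) = 2 + (-197 + k)/((2*k)) = 2 + (-197 + k)*(1/(2*k)) = 2 + (-197 + k)/(2*k))
(l + M(-541))*(√(K(416) + 39802) + 363586) = (67600 + (½)*(-197 + 5*(-541))/(-541))*(√(-1/176*416 + 39802) + 363586) = (67600 + (½)*(-1/541)*(-197 - 2705))*(√(-26/11 + 39802) + 363586) = (67600 + (½)*(-1/541)*(-2902))*(√(437796/11) + 363586) = (67600 + 1451/541)*(6*√133771/11 + 363586) = 36573051*(363586 + 6*√133771/11)/541 = 13297449320886/541 + 219438306*√133771/5951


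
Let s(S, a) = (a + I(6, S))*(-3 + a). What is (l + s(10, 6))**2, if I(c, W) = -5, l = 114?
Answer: 13689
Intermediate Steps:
s(S, a) = (-5 + a)*(-3 + a) (s(S, a) = (a - 5)*(-3 + a) = (-5 + a)*(-3 + a))
(l + s(10, 6))**2 = (114 + (15 + 6**2 - 8*6))**2 = (114 + (15 + 36 - 48))**2 = (114 + 3)**2 = 117**2 = 13689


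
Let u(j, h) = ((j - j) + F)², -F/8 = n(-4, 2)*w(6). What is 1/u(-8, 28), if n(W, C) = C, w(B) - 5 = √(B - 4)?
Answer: 27/135424 - 5*√2/67712 ≈ 9.4945e-5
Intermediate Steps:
w(B) = 5 + √(-4 + B) (w(B) = 5 + √(B - 4) = 5 + √(-4 + B))
F = -80 - 16*√2 (F = -16*(5 + √(-4 + 6)) = -16*(5 + √2) = -8*(10 + 2*√2) = -80 - 16*√2 ≈ -102.63)
u(j, h) = (-80 - 16*√2)² (u(j, h) = ((j - j) + (-80 - 16*√2))² = (0 + (-80 - 16*√2))² = (-80 - 16*√2)²)
1/u(-8, 28) = 1/(6912 + 2560*√2)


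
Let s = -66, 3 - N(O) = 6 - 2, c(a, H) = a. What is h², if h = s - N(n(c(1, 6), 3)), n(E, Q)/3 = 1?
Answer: 4225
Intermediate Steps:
n(E, Q) = 3 (n(E, Q) = 3*1 = 3)
N(O) = -1 (N(O) = 3 - (6 - 2) = 3 - 1*4 = 3 - 4 = -1)
h = -65 (h = -66 - 1*(-1) = -66 + 1 = -65)
h² = (-65)² = 4225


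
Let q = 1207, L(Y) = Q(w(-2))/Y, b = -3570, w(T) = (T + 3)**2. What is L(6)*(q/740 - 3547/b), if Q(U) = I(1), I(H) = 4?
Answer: 693377/396270 ≈ 1.7498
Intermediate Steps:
w(T) = (3 + T)**2
Q(U) = 4
L(Y) = 4/Y
L(6)*(q/740 - 3547/b) = (4/6)*(1207/740 - 3547/(-3570)) = (4*(1/6))*(1207*(1/740) - 3547*(-1/3570)) = 2*(1207/740 + 3547/3570)/3 = (2/3)*(693377/264180) = 693377/396270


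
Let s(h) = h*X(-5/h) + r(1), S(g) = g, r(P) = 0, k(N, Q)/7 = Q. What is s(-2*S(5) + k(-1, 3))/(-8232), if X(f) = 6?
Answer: -11/1372 ≈ -0.0080175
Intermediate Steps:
k(N, Q) = 7*Q
s(h) = 6*h (s(h) = h*6 + 0 = 6*h + 0 = 6*h)
s(-2*S(5) + k(-1, 3))/(-8232) = (6*(-2*5 + 7*3))/(-8232) = (6*(-10 + 21))*(-1/8232) = (6*11)*(-1/8232) = 66*(-1/8232) = -11/1372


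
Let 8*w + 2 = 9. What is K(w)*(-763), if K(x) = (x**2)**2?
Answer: -1831963/4096 ≈ -447.26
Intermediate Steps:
w = 7/8 (w = -1/4 + (1/8)*9 = -1/4 + 9/8 = 7/8 ≈ 0.87500)
K(x) = x**4
K(w)*(-763) = (7/8)**4*(-763) = (2401/4096)*(-763) = -1831963/4096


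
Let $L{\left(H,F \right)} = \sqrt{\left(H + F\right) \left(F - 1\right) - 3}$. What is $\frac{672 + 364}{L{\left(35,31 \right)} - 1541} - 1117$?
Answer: $- \frac{662976711}{593176} - \frac{259 \sqrt{1977}}{593176} \approx -1117.7$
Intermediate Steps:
$L{\left(H,F \right)} = \sqrt{-3 + \left(-1 + F\right) \left(F + H\right)}$ ($L{\left(H,F \right)} = \sqrt{\left(F + H\right) \left(-1 + F\right) - 3} = \sqrt{\left(-1 + F\right) \left(F + H\right) - 3} = \sqrt{-3 + \left(-1 + F\right) \left(F + H\right)}$)
$\frac{672 + 364}{L{\left(35,31 \right)} - 1541} - 1117 = \frac{672 + 364}{\sqrt{-3 + 31^{2} - 31 - 35 + 31 \cdot 35} - 1541} - 1117 = \frac{1}{\sqrt{-3 + 961 - 31 - 35 + 1085} - 1541} \cdot 1036 - 1117 = \frac{1}{\sqrt{1977} - 1541} \cdot 1036 - 1117 = \frac{1}{-1541 + \sqrt{1977}} \cdot 1036 - 1117 = \frac{1036}{-1541 + \sqrt{1977}} - 1117 = -1117 + \frac{1036}{-1541 + \sqrt{1977}}$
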